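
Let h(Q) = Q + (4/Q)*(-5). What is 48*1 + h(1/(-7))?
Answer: 1315/7 ≈ 187.86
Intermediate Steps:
h(Q) = Q - 20/Q
48*1 + h(1/(-7)) = 48*1 + (1/(-7) - 20/(1/(-7))) = 48 + (-1/7 - 20/(-1/7)) = 48 + (-1/7 - 20*(-7)) = 48 + (-1/7 + 140) = 48 + 979/7 = 1315/7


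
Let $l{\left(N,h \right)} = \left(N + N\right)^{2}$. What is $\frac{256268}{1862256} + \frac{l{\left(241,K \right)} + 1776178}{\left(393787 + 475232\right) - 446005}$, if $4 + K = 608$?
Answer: $\frac{481093731533}{98470044948} \approx 4.8857$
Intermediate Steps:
$K = 604$ ($K = -4 + 608 = 604$)
$l{\left(N,h \right)} = 4 N^{2}$ ($l{\left(N,h \right)} = \left(2 N\right)^{2} = 4 N^{2}$)
$\frac{256268}{1862256} + \frac{l{\left(241,K \right)} + 1776178}{\left(393787 + 475232\right) - 446005} = \frac{256268}{1862256} + \frac{4 \cdot 241^{2} + 1776178}{\left(393787 + 475232\right) - 446005} = 256268 \cdot \frac{1}{1862256} + \frac{4 \cdot 58081 + 1776178}{869019 - 446005} = \frac{64067}{465564} + \frac{232324 + 1776178}{423014} = \frac{64067}{465564} + 2008502 \cdot \frac{1}{423014} = \frac{64067}{465564} + \frac{1004251}{211507} = \frac{481093731533}{98470044948}$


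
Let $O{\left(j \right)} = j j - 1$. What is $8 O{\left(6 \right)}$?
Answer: $280$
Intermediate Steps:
$O{\left(j \right)} = -1 + j^{2}$ ($O{\left(j \right)} = j^{2} - 1 = -1 + j^{2}$)
$8 O{\left(6 \right)} = 8 \left(-1 + 6^{2}\right) = 8 \left(-1 + 36\right) = 8 \cdot 35 = 280$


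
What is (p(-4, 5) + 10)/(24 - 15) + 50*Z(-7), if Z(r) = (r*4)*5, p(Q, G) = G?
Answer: -20995/3 ≈ -6998.3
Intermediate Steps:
Z(r) = 20*r (Z(r) = (4*r)*5 = 20*r)
(p(-4, 5) + 10)/(24 - 15) + 50*Z(-7) = (5 + 10)/(24 - 15) + 50*(20*(-7)) = 15/9 + 50*(-140) = 15*(⅑) - 7000 = 5/3 - 7000 = -20995/3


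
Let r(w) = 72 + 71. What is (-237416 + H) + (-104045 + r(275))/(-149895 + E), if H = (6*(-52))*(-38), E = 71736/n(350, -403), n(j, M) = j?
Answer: -281366512670/1247417 ≈ -2.2556e+5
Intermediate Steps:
r(w) = 143
E = 5124/25 (E = 71736/350 = 71736*(1/350) = 5124/25 ≈ 204.96)
H = 11856 (H = -312*(-38) = 11856)
(-237416 + H) + (-104045 + r(275))/(-149895 + E) = (-237416 + 11856) + (-104045 + 143)/(-149895 + 5124/25) = -225560 - 103902/(-3742251/25) = -225560 - 103902*(-25/3742251) = -225560 + 865850/1247417 = -281366512670/1247417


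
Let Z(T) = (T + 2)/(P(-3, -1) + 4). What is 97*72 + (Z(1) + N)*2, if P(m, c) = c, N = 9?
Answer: 7004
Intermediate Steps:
Z(T) = ⅔ + T/3 (Z(T) = (T + 2)/(-1 + 4) = (2 + T)/3 = (2 + T)*(⅓) = ⅔ + T/3)
97*72 + (Z(1) + N)*2 = 97*72 + ((⅔ + (⅓)*1) + 9)*2 = 6984 + ((⅔ + ⅓) + 9)*2 = 6984 + (1 + 9)*2 = 6984 + 10*2 = 6984 + 20 = 7004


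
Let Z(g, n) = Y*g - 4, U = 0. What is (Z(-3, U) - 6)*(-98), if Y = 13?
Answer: 4802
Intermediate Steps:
Z(g, n) = -4 + 13*g (Z(g, n) = 13*g - 4 = -4 + 13*g)
(Z(-3, U) - 6)*(-98) = ((-4 + 13*(-3)) - 6)*(-98) = ((-4 - 39) - 6)*(-98) = (-43 - 6)*(-98) = -49*(-98) = 4802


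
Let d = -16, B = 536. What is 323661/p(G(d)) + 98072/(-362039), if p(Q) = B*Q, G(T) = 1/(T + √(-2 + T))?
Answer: -234362380382/24256613 + 970983*I*√2/536 ≈ -9661.8 + 2561.9*I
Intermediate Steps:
p(Q) = 536*Q
323661/p(G(d)) + 98072/(-362039) = 323661/((536/(-16 + √(-2 - 16)))) + 98072/(-362039) = 323661/((536/(-16 + √(-18)))) + 98072*(-1/362039) = 323661/((536/(-16 + 3*I*√2))) - 98072/362039 = 323661*(-2/67 + 3*I*√2/536) - 98072/362039 = (-647322/67 + 970983*I*√2/536) - 98072/362039 = -234362380382/24256613 + 970983*I*√2/536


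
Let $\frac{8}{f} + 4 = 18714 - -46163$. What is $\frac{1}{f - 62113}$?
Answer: $- \frac{64873}{4029456641} \approx -1.61 \cdot 10^{-5}$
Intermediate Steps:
$f = \frac{8}{64873}$ ($f = \frac{8}{-4 + \left(18714 - -46163\right)} = \frac{8}{-4 + \left(18714 + 46163\right)} = \frac{8}{-4 + 64877} = \frac{8}{64873} \approx 0.00012332$)
$\frac{1}{f - 62113} = \frac{1}{\frac{8}{64873} - 62113} = \frac{1}{- \frac{4029456641}{64873}} = - \frac{64873}{4029456641}$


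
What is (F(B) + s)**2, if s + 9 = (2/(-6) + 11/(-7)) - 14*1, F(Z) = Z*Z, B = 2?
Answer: 192721/441 ≈ 437.01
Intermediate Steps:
F(Z) = Z**2
s = -523/21 (s = -9 + ((2/(-6) + 11/(-7)) - 14*1) = -9 + ((2*(-1/6) + 11*(-1/7)) - 14) = -9 + ((-1/3 - 11/7) - 14) = -9 + (-40/21 - 14) = -9 - 334/21 = -523/21 ≈ -24.905)
(F(B) + s)**2 = (2**2 - 523/21)**2 = (4 - 523/21)**2 = (-439/21)**2 = 192721/441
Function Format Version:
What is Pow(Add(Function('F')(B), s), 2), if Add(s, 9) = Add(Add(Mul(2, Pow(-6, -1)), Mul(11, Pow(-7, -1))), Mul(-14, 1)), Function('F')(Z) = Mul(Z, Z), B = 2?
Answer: Rational(192721, 441) ≈ 437.01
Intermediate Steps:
Function('F')(Z) = Pow(Z, 2)
s = Rational(-523, 21) (s = Add(-9, Add(Add(Mul(2, Pow(-6, -1)), Mul(11, Pow(-7, -1))), Mul(-14, 1))) = Add(-9, Add(Add(Mul(2, Rational(-1, 6)), Mul(11, Rational(-1, 7))), -14)) = Add(-9, Add(Add(Rational(-1, 3), Rational(-11, 7)), -14)) = Add(-9, Add(Rational(-40, 21), -14)) = Add(-9, Rational(-334, 21)) = Rational(-523, 21) ≈ -24.905)
Pow(Add(Function('F')(B), s), 2) = Pow(Add(Pow(2, 2), Rational(-523, 21)), 2) = Pow(Add(4, Rational(-523, 21)), 2) = Pow(Rational(-439, 21), 2) = Rational(192721, 441)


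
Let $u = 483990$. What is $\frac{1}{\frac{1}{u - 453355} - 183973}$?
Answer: $- \frac{30635}{5636012854} \approx -5.4356 \cdot 10^{-6}$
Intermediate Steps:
$\frac{1}{\frac{1}{u - 453355} - 183973} = \frac{1}{\frac{1}{483990 - 453355} - 183973} = \frac{1}{\frac{1}{30635} - 183973} = \frac{1}{- \frac{5636012854}{30635}} = - \frac{30635}{5636012854}$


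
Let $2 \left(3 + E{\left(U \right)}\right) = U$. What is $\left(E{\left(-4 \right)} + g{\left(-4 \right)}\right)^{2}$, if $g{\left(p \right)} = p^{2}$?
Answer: $121$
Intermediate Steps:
$E{\left(U \right)} = -3 + \frac{U}{2}$
$\left(E{\left(-4 \right)} + g{\left(-4 \right)}\right)^{2} = \left(\left(-3 + \frac{1}{2} \left(-4\right)\right) + \left(-4\right)^{2}\right)^{2} = \left(\left(-3 - 2\right) + 16\right)^{2} = \left(-5 + 16\right)^{2} = 11^{2} = 121$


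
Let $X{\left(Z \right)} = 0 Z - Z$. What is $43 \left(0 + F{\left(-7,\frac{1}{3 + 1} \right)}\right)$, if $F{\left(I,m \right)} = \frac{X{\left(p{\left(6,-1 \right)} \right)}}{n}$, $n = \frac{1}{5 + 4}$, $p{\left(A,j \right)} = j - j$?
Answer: $0$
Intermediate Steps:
$p{\left(A,j \right)} = 0$
$n = \frac{1}{9} \approx 0.11111$
$X{\left(Z \right)} = - Z$ ($X{\left(Z \right)} = 0 - Z = - Z$)
$F{\left(I,m \right)} = 0$ ($F{\left(I,m \right)} = \left(-1\right) 0 \frac{1}{\frac{1}{9}} = 0 \cdot 9 = 0$)
$43 \left(0 + F{\left(-7,\frac{1}{3 + 1} \right)}\right) = 43 \left(0 + 0\right) = 43 \cdot 0 = 0$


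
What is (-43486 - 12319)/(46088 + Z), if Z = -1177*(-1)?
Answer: -11161/9453 ≈ -1.1807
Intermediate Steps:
Z = 1177
(-43486 - 12319)/(46088 + Z) = (-43486 - 12319)/(46088 + 1177) = -55805/47265 = -55805*1/47265 = -11161/9453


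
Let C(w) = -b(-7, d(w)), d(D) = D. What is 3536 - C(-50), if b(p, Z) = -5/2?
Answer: 7067/2 ≈ 3533.5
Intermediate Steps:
b(p, Z) = -5/2 (b(p, Z) = -5*½ = -5/2)
C(w) = 5/2 (C(w) = -1*(-5/2) = 5/2)
3536 - C(-50) = 3536 - 1*5/2 = 3536 - 5/2 = 7067/2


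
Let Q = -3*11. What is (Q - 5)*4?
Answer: -152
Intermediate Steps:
Q = -33
(Q - 5)*4 = (-33 - 5)*4 = -38*4 = -152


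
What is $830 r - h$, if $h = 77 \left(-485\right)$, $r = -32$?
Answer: $10785$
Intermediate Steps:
$h = -37345$
$830 r - h = 830 \left(-32\right) - -37345 = -26560 + 37345 = 10785$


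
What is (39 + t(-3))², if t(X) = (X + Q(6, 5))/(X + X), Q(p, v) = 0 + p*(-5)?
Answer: 7921/4 ≈ 1980.3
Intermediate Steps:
Q(p, v) = -5*p (Q(p, v) = 0 - 5*p = -5*p)
t(X) = (-30 + X)/(2*X) (t(X) = (X - 5*6)/(X + X) = (X - 30)/((2*X)) = (-30 + X)*(1/(2*X)) = (-30 + X)/(2*X))
(39 + t(-3))² = (39 + (½)*(-30 - 3)/(-3))² = (39 + (½)*(-⅓)*(-33))² = (39 + 11/2)² = (89/2)² = 7921/4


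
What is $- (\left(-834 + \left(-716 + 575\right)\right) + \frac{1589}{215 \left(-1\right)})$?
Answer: $\frac{211214}{215} \approx 982.39$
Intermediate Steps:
$- (\left(-834 + \left(-716 + 575\right)\right) + \frac{1589}{215 \left(-1\right)}) = - (\left(-834 - 141\right) + \frac{1589}{-215}) = - (-975 + 1589 \left(- \frac{1}{215}\right)) = - (-975 - \frac{1589}{215}) = \left(-1\right) \left(- \frac{211214}{215}\right) = \frac{211214}{215}$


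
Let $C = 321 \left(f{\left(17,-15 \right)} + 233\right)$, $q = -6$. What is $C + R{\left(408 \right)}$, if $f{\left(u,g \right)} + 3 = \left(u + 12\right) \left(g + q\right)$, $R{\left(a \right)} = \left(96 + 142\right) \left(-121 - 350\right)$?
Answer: $-233757$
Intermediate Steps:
$R{\left(a \right)} = -112098$ ($R{\left(a \right)} = 238 \left(-471\right) = -112098$)
$f{\left(u,g \right)} = -3 + \left(-6 + g\right) \left(12 + u\right)$ ($f{\left(u,g \right)} = -3 + \left(u + 12\right) \left(g - 6\right) = -3 + \left(12 + u\right) \left(-6 + g\right) = -3 + \left(-6 + g\right) \left(12 + u\right)$)
$C = -121659$ ($C = 321 \left(\left(-75 - 102 + 12 \left(-15\right) - 255\right) + 233\right) = 321 \left(\left(-75 - 102 - 180 - 255\right) + 233\right) = 321 \left(-612 + 233\right) = 321 \left(-379\right) = -121659$)
$C + R{\left(408 \right)} = -121659 - 112098 = -233757$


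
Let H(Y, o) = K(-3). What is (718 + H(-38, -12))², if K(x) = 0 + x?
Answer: 511225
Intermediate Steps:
K(x) = x
H(Y, o) = -3
(718 + H(-38, -12))² = (718 - 3)² = 715² = 511225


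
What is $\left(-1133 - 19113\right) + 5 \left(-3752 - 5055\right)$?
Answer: $-64281$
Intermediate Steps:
$\left(-1133 - 19113\right) + 5 \left(-3752 - 5055\right) = \left(-1133 - 19113\right) + 5 \left(-8807\right) = -20246 - 44035 = -64281$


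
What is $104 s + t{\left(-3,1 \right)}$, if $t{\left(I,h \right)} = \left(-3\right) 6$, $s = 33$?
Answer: $3414$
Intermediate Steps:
$t{\left(I,h \right)} = -18$
$104 s + t{\left(-3,1 \right)} = 104 \cdot 33 - 18 = 3432 - 18 = 3414$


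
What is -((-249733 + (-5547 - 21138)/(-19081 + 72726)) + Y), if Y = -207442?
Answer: 4905035912/10729 ≈ 4.5718e+5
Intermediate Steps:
-((-249733 + (-5547 - 21138)/(-19081 + 72726)) + Y) = -((-249733 + (-5547 - 21138)/(-19081 + 72726)) - 207442) = -((-249733 - 26685/53645) - 207442) = -((-249733 - 26685*1/53645) - 207442) = -((-249733 - 5337/10729) - 207442) = -(-2679390694/10729 - 207442) = -1*(-4905035912/10729) = 4905035912/10729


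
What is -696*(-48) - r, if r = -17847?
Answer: 51255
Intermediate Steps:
-696*(-48) - r = -696*(-48) - 1*(-17847) = 33408 + 17847 = 51255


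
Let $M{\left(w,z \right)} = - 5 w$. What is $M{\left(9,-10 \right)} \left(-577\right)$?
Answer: $25965$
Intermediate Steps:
$M{\left(9,-10 \right)} \left(-577\right) = \left(-5\right) 9 \left(-577\right) = \left(-45\right) \left(-577\right) = 25965$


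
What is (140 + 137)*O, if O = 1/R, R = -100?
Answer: -277/100 ≈ -2.7700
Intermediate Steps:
O = -1/100 (O = 1/(-100) = -1/100 ≈ -0.010000)
(140 + 137)*O = (140 + 137)*(-1/100) = 277*(-1/100) = -277/100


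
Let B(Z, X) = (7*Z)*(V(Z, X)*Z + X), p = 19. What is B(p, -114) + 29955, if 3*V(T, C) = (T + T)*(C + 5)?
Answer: -10422455/3 ≈ -3.4742e+6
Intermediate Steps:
V(T, C) = 2*T*(5 + C)/3 (V(T, C) = ((T + T)*(C + 5))/3 = ((2*T)*(5 + C))/3 = (2*T*(5 + C))/3 = 2*T*(5 + C)/3)
B(Z, X) = 7*Z*(X + 2*Z²*(5 + X)/3) (B(Z, X) = (7*Z)*((2*Z*(5 + X)/3)*Z + X) = (7*Z)*(2*Z²*(5 + X)/3 + X) = (7*Z)*(X + 2*Z²*(5 + X)/3) = 7*Z*(X + 2*Z²*(5 + X)/3))
B(p, -114) + 29955 = (7/3)*19*(3*(-114) + 2*19²*(5 - 114)) + 29955 = (7/3)*19*(-342 + 2*361*(-109)) + 29955 = (7/3)*19*(-342 - 78698) + 29955 = (7/3)*19*(-79040) + 29955 = -10512320/3 + 29955 = -10422455/3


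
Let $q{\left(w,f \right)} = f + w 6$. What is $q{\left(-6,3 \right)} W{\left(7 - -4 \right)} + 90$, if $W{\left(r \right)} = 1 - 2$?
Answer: $123$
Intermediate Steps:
$W{\left(r \right)} = -1$
$q{\left(w,f \right)} = f + 6 w$
$q{\left(-6,3 \right)} W{\left(7 - -4 \right)} + 90 = \left(3 + 6 \left(-6\right)\right) \left(-1\right) + 90 = \left(3 - 36\right) \left(-1\right) + 90 = \left(-33\right) \left(-1\right) + 90 = 33 + 90 = 123$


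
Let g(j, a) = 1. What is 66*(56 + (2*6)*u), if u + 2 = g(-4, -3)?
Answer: 2904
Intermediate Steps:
u = -1 (u = -2 + 1 = -1)
66*(56 + (2*6)*u) = 66*(56 + (2*6)*(-1)) = 66*(56 + 12*(-1)) = 66*(56 - 12) = 66*44 = 2904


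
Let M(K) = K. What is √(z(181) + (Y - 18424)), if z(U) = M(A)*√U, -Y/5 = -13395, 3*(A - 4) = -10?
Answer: √(436959 + 6*√181)/3 ≈ 220.36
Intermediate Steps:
A = ⅔ (A = 4 + (⅓)*(-10) = 4 - 10/3 = ⅔ ≈ 0.66667)
Y = 66975 (Y = -5*(-13395) = 66975)
z(U) = 2*√U/3
√(z(181) + (Y - 18424)) = √(2*√181/3 + (66975 - 18424)) = √(2*√181/3 + 48551) = √(48551 + 2*√181/3)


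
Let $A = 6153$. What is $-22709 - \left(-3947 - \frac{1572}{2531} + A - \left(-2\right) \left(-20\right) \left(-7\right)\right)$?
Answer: $- \frac{63766973}{2531} \approx -25194.0$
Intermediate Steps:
$-22709 - \left(-3947 - \frac{1572}{2531} + A - \left(-2\right) \left(-20\right) \left(-7\right)\right) = -22709 - \left(2206 - \frac{1572}{2531} - \left(-2\right) \left(-20\right) \left(-7\right)\right) = -22709 + \left(\left(\left(3947 - 6153\right) + 40 \left(-7\right)\right) - - \frac{1572}{2531}\right) = -22709 + \left(\left(-2206 - 280\right) + \frac{1572}{2531}\right) = -22709 + \left(-2486 + \frac{1572}{2531}\right) = -22709 - \frac{6290494}{2531} = - \frac{63766973}{2531}$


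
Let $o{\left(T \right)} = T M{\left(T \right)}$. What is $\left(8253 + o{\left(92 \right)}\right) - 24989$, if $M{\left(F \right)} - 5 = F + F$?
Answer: $652$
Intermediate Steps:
$M{\left(F \right)} = 5 + 2 F$ ($M{\left(F \right)} = 5 + \left(F + F\right) = 5 + 2 F$)
$o{\left(T \right)} = T \left(5 + 2 T\right)$
$\left(8253 + o{\left(92 \right)}\right) - 24989 = \left(8253 + 92 \left(5 + 2 \cdot 92\right)\right) - 24989 = \left(8253 + 92 \left(5 + 184\right)\right) - 24989 = \left(8253 + 92 \cdot 189\right) - 24989 = \left(8253 + 17388\right) - 24989 = 25641 - 24989 = 652$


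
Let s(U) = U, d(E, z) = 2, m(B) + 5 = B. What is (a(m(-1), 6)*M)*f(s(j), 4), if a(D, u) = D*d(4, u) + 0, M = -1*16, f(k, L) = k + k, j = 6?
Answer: 2304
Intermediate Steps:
m(B) = -5 + B
f(k, L) = 2*k
M = -16
a(D, u) = 2*D (a(D, u) = D*2 + 0 = 2*D + 0 = 2*D)
(a(m(-1), 6)*M)*f(s(j), 4) = ((2*(-5 - 1))*(-16))*(2*6) = ((2*(-6))*(-16))*12 = -12*(-16)*12 = 192*12 = 2304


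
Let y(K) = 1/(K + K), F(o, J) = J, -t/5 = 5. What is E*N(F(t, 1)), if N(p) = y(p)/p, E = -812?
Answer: -406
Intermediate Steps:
t = -25 (t = -5*5 = -25)
y(K) = 1/(2*K)
N(p) = 1/(2*p²) (N(p) = (1/(2*p))/p = 1/(2*p²))
E*N(F(t, 1)) = -406/1² = -406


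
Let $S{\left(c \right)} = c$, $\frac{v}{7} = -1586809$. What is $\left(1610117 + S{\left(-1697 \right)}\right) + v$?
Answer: $-9499243$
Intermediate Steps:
$v = -11107663$ ($v = 7 \left(-1586809\right) = -11107663$)
$\left(1610117 + S{\left(-1697 \right)}\right) + v = \left(1610117 - 1697\right) - 11107663 = 1608420 - 11107663 = -9499243$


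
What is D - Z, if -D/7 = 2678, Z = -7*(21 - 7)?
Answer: -18648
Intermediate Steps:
Z = -98 (Z = -7*14 = -98)
D = -18746 (D = -7*2678 = -18746)
D - Z = -18746 - 1*(-98) = -18746 + 98 = -18648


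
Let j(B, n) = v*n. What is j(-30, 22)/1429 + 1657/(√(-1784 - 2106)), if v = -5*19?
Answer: -2090/1429 - 1657*I*√3890/3890 ≈ -1.4626 - 26.567*I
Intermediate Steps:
v = -95
j(B, n) = -95*n
j(-30, 22)/1429 + 1657/(√(-1784 - 2106)) = -95*22/1429 + 1657/(√(-1784 - 2106)) = -2090*1/1429 + 1657/(√(-3890)) = -2090/1429 + 1657/((I*√3890)) = -2090/1429 + 1657*(-I*√3890/3890) = -2090/1429 - 1657*I*√3890/3890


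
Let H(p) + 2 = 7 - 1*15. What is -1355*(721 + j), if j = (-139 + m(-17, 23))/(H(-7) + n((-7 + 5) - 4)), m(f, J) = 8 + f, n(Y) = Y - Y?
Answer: -997009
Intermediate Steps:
n(Y) = 0
H(p) = -10 (H(p) = -2 + (7 - 1*15) = -2 + (7 - 15) = -2 - 8 = -10)
j = 74/5 (j = (-139 + (8 - 17))/(-10 + 0) = (-139 - 9)/(-10) = -148*(-1/10) = 74/5 ≈ 14.800)
-1355*(721 + j) = -1355*(721 + 74/5) = -1355*3679/5 = -997009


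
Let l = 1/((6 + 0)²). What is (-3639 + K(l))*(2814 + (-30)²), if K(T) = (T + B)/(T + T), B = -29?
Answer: -15452097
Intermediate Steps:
l = 1/36 (l = 1/(6²) = 1/36 ≈ 0.027778)
K(T) = (-29 + T)/(2*T) (K(T) = (T - 29)/(T + T) = (-29 + T)/((2*T)) = (-29 + T)*(1/(2*T)) = (-29 + T)/(2*T))
(-3639 + K(l))*(2814 + (-30)²) = (-3639 + (-29 + 1/36)/(2*(1/36)))*(2814 + (-30)²) = (-3639 + (½)*36*(-1043/36))*(2814 + 900) = (-3639 - 1043/2)*3714 = -8321/2*3714 = -15452097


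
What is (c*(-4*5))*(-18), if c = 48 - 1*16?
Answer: 11520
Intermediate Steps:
c = 32 (c = 48 - 16 = 32)
(c*(-4*5))*(-18) = (32*(-4*5))*(-18) = (32*(-20))*(-18) = -640*(-18) = 11520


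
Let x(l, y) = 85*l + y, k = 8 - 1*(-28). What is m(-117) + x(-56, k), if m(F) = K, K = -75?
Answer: -4799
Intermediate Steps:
k = 36 (k = 8 + 28 = 36)
m(F) = -75
x(l, y) = y + 85*l
m(-117) + x(-56, k) = -75 + (36 + 85*(-56)) = -75 + (36 - 4760) = -75 - 4724 = -4799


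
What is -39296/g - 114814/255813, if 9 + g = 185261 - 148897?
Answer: -14226490618/9300081615 ≈ -1.5297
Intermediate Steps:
g = 36355 (g = -9 + (185261 - 148897) = -9 + 36364 = 36355)
-39296/g - 114814/255813 = -39296/36355 - 114814/255813 = -14226490618/9300081615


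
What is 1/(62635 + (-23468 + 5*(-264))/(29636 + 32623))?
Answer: 62259/3899567677 ≈ 1.5966e-5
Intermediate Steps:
1/(62635 + (-23468 + 5*(-264))/(29636 + 32623)) = 1/(62635 + (-23468 - 1320)/62259) = 1/(62635 - 24788*1/62259) = 1/(62635 - 24788/62259) = 1/(3899567677/62259) = 62259/3899567677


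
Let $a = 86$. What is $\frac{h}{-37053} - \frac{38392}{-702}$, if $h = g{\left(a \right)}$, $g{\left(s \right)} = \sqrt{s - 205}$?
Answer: $\frac{19196}{351} - \frac{i \sqrt{119}}{37053} \approx 54.689 - 0.00029441 i$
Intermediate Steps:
$g{\left(s \right)} = \sqrt{-205 + s}$
$h = i \sqrt{119}$ ($h = \sqrt{-205 + 86} = \sqrt{-119} = i \sqrt{119} \approx 10.909 i$)
$\frac{h}{-37053} - \frac{38392}{-702} = \frac{i \sqrt{119}}{-37053} - \frac{38392}{-702} = i \sqrt{119} \left(- \frac{1}{37053}\right) - - \frac{19196}{351} = - \frac{i \sqrt{119}}{37053} + \frac{19196}{351} = \frac{19196}{351} - \frac{i \sqrt{119}}{37053}$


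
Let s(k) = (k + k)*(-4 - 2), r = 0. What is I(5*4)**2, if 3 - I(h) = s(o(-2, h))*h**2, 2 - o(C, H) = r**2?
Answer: 92217609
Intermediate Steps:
o(C, H) = 2 (o(C, H) = 2 - 1*0**2 = 2 - 1*0 = 2 + 0 = 2)
s(k) = -12*k (s(k) = (2*k)*(-6) = -12*k)
I(h) = 3 + 24*h**2 (I(h) = 3 - (-12*2)*h**2 = 3 - (-24)*h**2 = 3 + 24*h**2)
I(5*4)**2 = (3 + 24*(5*4)**2)**2 = (3 + 24*20**2)**2 = (3 + 24*400)**2 = (3 + 9600)**2 = 9603**2 = 92217609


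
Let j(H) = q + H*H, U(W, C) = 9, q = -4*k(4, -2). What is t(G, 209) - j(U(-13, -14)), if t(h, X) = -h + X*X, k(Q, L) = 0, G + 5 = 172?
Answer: 43433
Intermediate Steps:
G = 167 (G = -5 + 172 = 167)
q = 0 (q = -4*0 = 0)
j(H) = H² (j(H) = 0 + H*H = 0 + H² = H²)
t(h, X) = X² - h (t(h, X) = -h + X² = X² - h)
t(G, 209) - j(U(-13, -14)) = (209² - 1*167) - 1*9² = (43681 - 167) - 1*81 = 43514 - 81 = 43433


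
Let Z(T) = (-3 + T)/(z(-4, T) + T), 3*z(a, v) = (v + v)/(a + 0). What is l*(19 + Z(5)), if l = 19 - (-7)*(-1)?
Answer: 5844/25 ≈ 233.76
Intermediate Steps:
l = 12 (l = 19 - 1*7 = 19 - 7 = 12)
z(a, v) = 2*v/(3*a) (z(a, v) = ((v + v)/(a + 0))/3 = ((2*v)/a)/3 = (2*v/a)/3 = 2*v/(3*a))
Z(T) = 6*(-3 + T)/(5*T) (Z(T) = (-3 + T)/((⅔)*T/(-4) + T) = (-3 + T)/((⅔)*T*(-¼) + T) = (-3 + T)/(-T/6 + T) = (-3 + T)/((5*T/6)) = (-3 + T)*(6/(5*T)) = 6*(-3 + T)/(5*T))
l*(19 + Z(5)) = 12*(19 + (6/5)*(-3 + 5)/5) = 12*(19 + (6/5)*(⅕)*2) = 12*(19 + 12/25) = 12*(487/25) = 5844/25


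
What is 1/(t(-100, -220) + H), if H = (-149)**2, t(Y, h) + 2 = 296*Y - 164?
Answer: -1/7565 ≈ -0.00013219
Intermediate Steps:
t(Y, h) = -166 + 296*Y (t(Y, h) = -2 + (296*Y - 164) = -2 + (-164 + 296*Y) = -166 + 296*Y)
H = 22201
1/(t(-100, -220) + H) = 1/((-166 + 296*(-100)) + 22201) = 1/((-166 - 29600) + 22201) = 1/(-29766 + 22201) = 1/(-7565) = -1/7565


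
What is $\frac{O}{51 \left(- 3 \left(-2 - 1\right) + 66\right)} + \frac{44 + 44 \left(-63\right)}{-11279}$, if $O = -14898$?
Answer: $- \frac{52533314}{14380725} \approx -3.653$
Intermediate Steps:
$\frac{O}{51 \left(- 3 \left(-2 - 1\right) + 66\right)} + \frac{44 + 44 \left(-63\right)}{-11279} = - \frac{14898}{51 \left(- 3 \left(-2 - 1\right) + 66\right)} + \frac{44 + 44 \left(-63\right)}{-11279} = - \frac{14898}{51 \left(\left(-3\right) \left(-3\right) + 66\right)} + \left(44 - 2772\right) \left(- \frac{1}{11279}\right) = - \frac{14898}{51 \left(9 + 66\right)} - - \frac{2728}{11279} = - \frac{14898}{51 \cdot 75} + \frac{2728}{11279} = - \frac{14898}{3825} + \frac{2728}{11279} = \left(-14898\right) \frac{1}{3825} + \frac{2728}{11279} = - \frac{4966}{1275} + \frac{2728}{11279} = - \frac{52533314}{14380725}$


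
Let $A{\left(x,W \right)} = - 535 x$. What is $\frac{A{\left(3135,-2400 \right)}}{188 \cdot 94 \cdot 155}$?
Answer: $- \frac{335445}{547832} \approx -0.61231$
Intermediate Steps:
$\frac{A{\left(3135,-2400 \right)}}{188 \cdot 94 \cdot 155} = \frac{\left(-535\right) 3135}{188 \cdot 94 \cdot 155} = - \frac{1677225}{17672 \cdot 155} = - \frac{1677225}{2739160} = \left(-1677225\right) \frac{1}{2739160} = - \frac{335445}{547832}$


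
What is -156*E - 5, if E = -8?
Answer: 1243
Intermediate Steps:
-156*E - 5 = -156*(-8) - 5 = 1248 - 5 = 1243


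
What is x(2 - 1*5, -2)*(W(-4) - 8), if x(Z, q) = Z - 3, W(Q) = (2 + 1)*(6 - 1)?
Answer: -42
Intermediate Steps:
W(Q) = 15 (W(Q) = 3*5 = 15)
x(Z, q) = -3 + Z
x(2 - 1*5, -2)*(W(-4) - 8) = (-3 + (2 - 1*5))*(15 - 8) = (-3 + (2 - 5))*7 = (-3 - 3)*7 = -6*7 = -42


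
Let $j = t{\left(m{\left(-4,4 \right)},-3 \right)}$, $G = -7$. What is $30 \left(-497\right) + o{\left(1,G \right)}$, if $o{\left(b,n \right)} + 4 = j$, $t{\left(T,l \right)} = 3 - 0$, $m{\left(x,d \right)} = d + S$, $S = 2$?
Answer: $-14911$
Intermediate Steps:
$m{\left(x,d \right)} = 2 + d$ ($m{\left(x,d \right)} = d + 2 = 2 + d$)
$t{\left(T,l \right)} = 3$ ($t{\left(T,l \right)} = 3 + 0 = 3$)
$j = 3$
$o{\left(b,n \right)} = -1$ ($o{\left(b,n \right)} = -4 + 3 = -1$)
$30 \left(-497\right) + o{\left(1,G \right)} = 30 \left(-497\right) - 1 = -14910 - 1 = -14911$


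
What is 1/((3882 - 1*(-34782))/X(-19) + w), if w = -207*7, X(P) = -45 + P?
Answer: -8/16425 ≈ -0.00048706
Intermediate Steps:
w = -1449
1/((3882 - 1*(-34782))/X(-19) + w) = 1/((3882 - 1*(-34782))/(-45 - 19) - 1449) = 1/((3882 + 34782)/(-64) - 1449) = 1/(38664*(-1/64) - 1449) = 1/(-4833/8 - 1449) = 1/(-16425/8) = -8/16425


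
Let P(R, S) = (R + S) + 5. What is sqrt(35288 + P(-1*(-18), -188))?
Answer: sqrt(35123) ≈ 187.41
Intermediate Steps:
P(R, S) = 5 + R + S
sqrt(35288 + P(-1*(-18), -188)) = sqrt(35288 + (5 - 1*(-18) - 188)) = sqrt(35288 + (5 + 18 - 188)) = sqrt(35288 - 165) = sqrt(35123)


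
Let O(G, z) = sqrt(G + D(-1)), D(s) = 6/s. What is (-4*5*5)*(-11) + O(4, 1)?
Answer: 1100 + I*sqrt(2) ≈ 1100.0 + 1.4142*I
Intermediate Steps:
O(G, z) = sqrt(-6 + G) (O(G, z) = sqrt(G + 6/(-1)) = sqrt(G + 6*(-1)) = sqrt(G - 6) = sqrt(-6 + G))
(-4*5*5)*(-11) + O(4, 1) = (-4*5*5)*(-11) + sqrt(-6 + 4) = -20*5*(-11) + sqrt(-2) = -100*(-11) + I*sqrt(2) = 1100 + I*sqrt(2)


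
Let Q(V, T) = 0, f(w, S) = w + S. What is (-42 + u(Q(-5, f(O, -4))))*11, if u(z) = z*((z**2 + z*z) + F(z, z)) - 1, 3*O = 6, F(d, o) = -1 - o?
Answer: -473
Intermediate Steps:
O = 2 (O = (1/3)*6 = 2)
f(w, S) = S + w
u(z) = -1 + z*(-1 - z + 2*z**2) (u(z) = z*((z**2 + z*z) + (-1 - z)) - 1 = z*((z**2 + z**2) + (-1 - z)) - 1 = z*(2*z**2 + (-1 - z)) - 1 = z*(-1 - z + 2*z**2) - 1 = -1 + z*(-1 - z + 2*z**2))
(-42 + u(Q(-5, f(O, -4))))*11 = (-42 + (-1 + 2*0**3 - 1*0*(1 + 0)))*11 = (-42 + (-1 + 2*0 - 1*0*1))*11 = (-42 + (-1 + 0 + 0))*11 = (-42 - 1)*11 = -43*11 = -473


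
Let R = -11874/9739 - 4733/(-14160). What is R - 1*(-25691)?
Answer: 3542775788687/137904240 ≈ 25690.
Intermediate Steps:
R = -122041153/137904240 (R = -11874*1/9739 - 4733*(-1/14160) = -11874/9739 + 4733/14160 = -122041153/137904240 ≈ -0.88497)
R - 1*(-25691) = -122041153/137904240 - 1*(-25691) = -122041153/137904240 + 25691 = 3542775788687/137904240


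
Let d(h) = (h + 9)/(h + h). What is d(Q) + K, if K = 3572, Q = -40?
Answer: 285791/80 ≈ 3572.4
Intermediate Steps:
d(h) = (9 + h)/(2*h) (d(h) = (9 + h)/((2*h)) = (9 + h)*(1/(2*h)) = (9 + h)/(2*h))
d(Q) + K = (½)*(9 - 40)/(-40) + 3572 = (½)*(-1/40)*(-31) + 3572 = 31/80 + 3572 = 285791/80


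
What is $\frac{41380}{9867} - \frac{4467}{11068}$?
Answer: $\frac{413917951}{109207956} \approx 3.7902$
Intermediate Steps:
$\frac{41380}{9867} - \frac{4467}{11068} = \frac{413917951}{109207956}$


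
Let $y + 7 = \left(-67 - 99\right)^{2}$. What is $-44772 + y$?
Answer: $-17223$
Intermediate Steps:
$y = 27549$ ($y = -7 + \left(-67 - 99\right)^{2} = -7 + \left(-166\right)^{2} = -7 + 27556 = 27549$)
$-44772 + y = -44772 + 27549 = -17223$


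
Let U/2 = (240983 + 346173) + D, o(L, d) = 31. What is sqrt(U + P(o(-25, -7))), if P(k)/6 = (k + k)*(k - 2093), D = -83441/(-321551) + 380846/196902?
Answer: 2*sqrt(11337077898804723107553866)/10552339167 ≈ 638.16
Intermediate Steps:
D = 69445555964/31657017501 (D = -83441*(-1/321551) + 380846*(1/196902) = 83441/321551 + 190423/98451 = 69445555964/31657017501 ≈ 2.1937)
P(k) = 12*k*(-2093 + k) (P(k) = 6*((k + k)*(k - 2093)) = 6*((2*k)*(-2093 + k)) = 6*(2*k*(-2093 + k)) = 12*k*(-2093 + k))
U = 37175354426746240/31657017501 (U = 2*((240983 + 346173) + 69445555964/31657017501) = 2*(587156 + 69445555964/31657017501) = 2*(18587677213373120/31657017501) = 37175354426746240/31657017501 ≈ 1.1743e+6)
sqrt(U + P(o(-25, -7))) = sqrt(37175354426746240/31657017501 + 12*31*(-2093 + 31)) = sqrt(37175354426746240/31657017501 + 12*31*(-2062)) = sqrt(37175354426746240/31657017501 - 767064) = sqrt(12892395954359176/31657017501) = 2*sqrt(11337077898804723107553866)/10552339167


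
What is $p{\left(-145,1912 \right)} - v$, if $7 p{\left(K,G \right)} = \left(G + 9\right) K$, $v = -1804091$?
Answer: $\frac{12350092}{7} \approx 1.7643 \cdot 10^{6}$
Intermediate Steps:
$p{\left(K,G \right)} = \frac{K \left(9 + G\right)}{7}$ ($p{\left(K,G \right)} = \frac{\left(G + 9\right) K}{7} = \frac{\left(9 + G\right) K}{7} = \frac{K \left(9 + G\right)}{7}$)
$p{\left(-145,1912 \right)} - v = \frac{1}{7} \left(-145\right) \left(9 + 1912\right) - -1804091 = \frac{1}{7} \left(-145\right) 1921 + 1804091 = - \frac{278545}{7} + 1804091 = \frac{12350092}{7}$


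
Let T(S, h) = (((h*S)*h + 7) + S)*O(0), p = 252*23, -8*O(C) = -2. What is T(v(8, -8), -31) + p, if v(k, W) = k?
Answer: 30887/4 ≈ 7721.8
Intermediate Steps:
O(C) = ¼ (O(C) = -⅛*(-2) = ¼)
p = 5796
T(S, h) = 7/4 + S/4 + S*h²/4 (T(S, h) = (((h*S)*h + 7) + S)*(¼) = (((S*h)*h + 7) + S)*(¼) = ((S*h² + 7) + S)*(¼) = ((7 + S*h²) + S)*(¼) = (7 + S + S*h²)*(¼) = 7/4 + S/4 + S*h²/4)
T(v(8, -8), -31) + p = (7/4 + (¼)*8 + (¼)*8*(-31)²) + 5796 = (7/4 + 2 + (¼)*8*961) + 5796 = (7/4 + 2 + 1922) + 5796 = 7703/4 + 5796 = 30887/4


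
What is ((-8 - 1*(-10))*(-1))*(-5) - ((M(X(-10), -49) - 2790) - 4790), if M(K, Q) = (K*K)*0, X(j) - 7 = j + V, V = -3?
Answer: 7590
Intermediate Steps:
X(j) = 4 + j (X(j) = 7 + (j - 3) = 7 + (-3 + j) = 4 + j)
M(K, Q) = 0 (M(K, Q) = K²*0 = 0)
((-8 - 1*(-10))*(-1))*(-5) - ((M(X(-10), -49) - 2790) - 4790) = ((-8 - 1*(-10))*(-1))*(-5) - ((0 - 2790) - 4790) = ((-8 + 10)*(-1))*(-5) - (-2790 - 4790) = (2*(-1))*(-5) - 1*(-7580) = -2*(-5) + 7580 = 10 + 7580 = 7590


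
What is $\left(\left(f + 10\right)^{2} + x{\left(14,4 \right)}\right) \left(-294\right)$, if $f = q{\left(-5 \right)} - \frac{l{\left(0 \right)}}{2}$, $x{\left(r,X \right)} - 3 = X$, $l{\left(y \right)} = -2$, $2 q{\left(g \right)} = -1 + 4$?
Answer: $- \frac{95991}{2} \approx -47996.0$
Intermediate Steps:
$q{\left(g \right)} = \frac{3}{2}$ ($q{\left(g \right)} = \frac{-1 + 4}{2} = \frac{1}{2} \cdot 3 = \frac{3}{2}$)
$x{\left(r,X \right)} = 3 + X$
$f = \frac{5}{2}$ ($f = \frac{3}{2} - - \frac{2}{2} = \frac{3}{2} - \left(-2\right) \frac{1}{2} = \frac{3}{2} - -1 = \frac{3}{2} + 1 = \frac{5}{2} \approx 2.5$)
$\left(\left(f + 10\right)^{2} + x{\left(14,4 \right)}\right) \left(-294\right) = \left(\left(\frac{5}{2} + 10\right)^{2} + \left(3 + 4\right)\right) \left(-294\right) = \left(\left(\frac{25}{2}\right)^{2} + 7\right) \left(-294\right) = \left(\frac{625}{4} + 7\right) \left(-294\right) = \frac{653}{4} \left(-294\right) = - \frac{95991}{2}$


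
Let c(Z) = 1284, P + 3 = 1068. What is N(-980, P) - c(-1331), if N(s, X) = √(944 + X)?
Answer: -1284 + 7*√41 ≈ -1239.2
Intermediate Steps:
P = 1065 (P = -3 + 1068 = 1065)
N(-980, P) - c(-1331) = √(944 + 1065) - 1*1284 = √2009 - 1284 = 7*√41 - 1284 = -1284 + 7*√41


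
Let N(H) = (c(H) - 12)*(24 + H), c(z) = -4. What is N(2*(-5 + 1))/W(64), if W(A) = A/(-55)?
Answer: 220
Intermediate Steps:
N(H) = -384 - 16*H (N(H) = (-4 - 12)*(24 + H) = -16*(24 + H) = -384 - 16*H)
W(A) = -A/55 (W(A) = A*(-1/55) = -A/55)
N(2*(-5 + 1))/W(64) = (-384 - 32*(-5 + 1))/((-1/55*64)) = (-384 - 32*(-4))/(-64/55) = (-384 - 16*(-8))*(-55/64) = (-384 + 128)*(-55/64) = -256*(-55/64) = 220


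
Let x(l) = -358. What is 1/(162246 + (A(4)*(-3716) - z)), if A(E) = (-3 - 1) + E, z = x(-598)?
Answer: 1/162604 ≈ 6.1499e-6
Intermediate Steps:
z = -358
A(E) = -4 + E
1/(162246 + (A(4)*(-3716) - z)) = 1/(162246 + ((-4 + 4)*(-3716) - 1*(-358))) = 1/(162246 + (0*(-3716) + 358)) = 1/(162246 + (0 + 358)) = 1/(162246 + 358) = 1/162604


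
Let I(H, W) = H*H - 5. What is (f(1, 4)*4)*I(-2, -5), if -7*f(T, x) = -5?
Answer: -20/7 ≈ -2.8571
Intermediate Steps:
f(T, x) = 5/7 (f(T, x) = -1/7*(-5) = 5/7)
I(H, W) = -5 + H**2 (I(H, W) = H**2 - 5 = -5 + H**2)
(f(1, 4)*4)*I(-2, -5) = ((5/7)*4)*(-5 + (-2)**2) = 20*(-5 + 4)/7 = (20/7)*(-1) = -20/7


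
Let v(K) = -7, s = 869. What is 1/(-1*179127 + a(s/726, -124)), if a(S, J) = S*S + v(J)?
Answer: -4356/780301463 ≈ -5.5825e-6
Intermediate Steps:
a(S, J) = -7 + S**2 (a(S, J) = S*S - 7 = S**2 - 7 = -7 + S**2)
1/(-1*179127 + a(s/726, -124)) = 1/(-1*179127 + (-7 + (869/726)**2)) = 1/(-179127 + (-7 + (869*(1/726))**2)) = 1/(-179127 + (-7 + (79/66)**2)) = 1/(-179127 + (-7 + 6241/4356)) = 1/(-179127 - 24251/4356) = 1/(-780301463/4356) = -4356/780301463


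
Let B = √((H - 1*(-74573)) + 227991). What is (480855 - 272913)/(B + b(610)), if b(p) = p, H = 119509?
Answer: -18120660/7139 + 89118*√46897/7139 ≈ 165.08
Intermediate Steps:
B = 3*√46897 (B = √((119509 - 1*(-74573)) + 227991) = √((119509 + 74573) + 227991) = √(194082 + 227991) = √422073 = 3*√46897 ≈ 649.67)
(480855 - 272913)/(B + b(610)) = (480855 - 272913)/(3*√46897 + 610) = 207942/(610 + 3*√46897)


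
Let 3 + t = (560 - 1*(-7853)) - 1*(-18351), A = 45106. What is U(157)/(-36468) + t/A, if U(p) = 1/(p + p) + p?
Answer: 50702540963/86084440152 ≈ 0.58899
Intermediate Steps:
t = 26761 (t = -3 + ((560 - 1*(-7853)) - 1*(-18351)) = -3 + ((560 + 7853) + 18351) = -3 + (8413 + 18351) = -3 + 26764 = 26761)
U(p) = p + 1/(2*p) (U(p) = 1/(2*p) + p = p + 1/(2*p))
U(157)/(-36468) + t/A = (157 + (1/2)/157)/(-36468) + 26761/45106 = (157 + (1/2)*(1/157))*(-1/36468) + 26761*(1/45106) = (157 + 1/314)*(-1/36468) + 26761/45106 = (49299/314)*(-1/36468) + 26761/45106 = -16433/3816984 + 26761/45106 = 50702540963/86084440152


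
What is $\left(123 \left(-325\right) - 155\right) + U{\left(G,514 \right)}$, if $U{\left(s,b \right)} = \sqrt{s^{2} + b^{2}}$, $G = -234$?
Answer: $-40130 + 2 \sqrt{79738} \approx -39565.0$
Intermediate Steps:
$U{\left(s,b \right)} = \sqrt{b^{2} + s^{2}}$
$\left(123 \left(-325\right) - 155\right) + U{\left(G,514 \right)} = \left(123 \left(-325\right) - 155\right) + \sqrt{514^{2} + \left(-234\right)^{2}} = \left(-39975 - 155\right) + \sqrt{264196 + 54756} = -40130 + \sqrt{318952} = -40130 + 2 \sqrt{79738}$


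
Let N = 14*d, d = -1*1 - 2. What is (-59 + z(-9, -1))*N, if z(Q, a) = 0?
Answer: 2478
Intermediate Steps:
d = -3 (d = -1 - 2 = -3)
N = -42 (N = 14*(-3) = -42)
(-59 + z(-9, -1))*N = (-59 + 0)*(-42) = -59*(-42) = 2478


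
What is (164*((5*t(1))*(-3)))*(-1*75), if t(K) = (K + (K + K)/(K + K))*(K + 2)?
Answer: 1107000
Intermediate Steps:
t(K) = (1 + K)*(2 + K) (t(K) = (K + (2*K)/((2*K)))*(2 + K) = (K + (2*K)*(1/(2*K)))*(2 + K) = (K + 1)*(2 + K) = (1 + K)*(2 + K))
(164*((5*t(1))*(-3)))*(-1*75) = (164*((5*(2 + 1² + 3*1))*(-3)))*(-1*75) = (164*((5*(2 + 1 + 3))*(-3)))*(-75) = (164*((5*6)*(-3)))*(-75) = (164*(30*(-3)))*(-75) = (164*(-90))*(-75) = -14760*(-75) = 1107000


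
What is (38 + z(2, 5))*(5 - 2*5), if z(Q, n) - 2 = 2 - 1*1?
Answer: -205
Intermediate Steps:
z(Q, n) = 3 (z(Q, n) = 2 + (2 - 1*1) = 2 + (2 - 1) = 2 + 1 = 3)
(38 + z(2, 5))*(5 - 2*5) = (38 + 3)*(5 - 2*5) = 41*(5 - 10) = 41*(-5) = -205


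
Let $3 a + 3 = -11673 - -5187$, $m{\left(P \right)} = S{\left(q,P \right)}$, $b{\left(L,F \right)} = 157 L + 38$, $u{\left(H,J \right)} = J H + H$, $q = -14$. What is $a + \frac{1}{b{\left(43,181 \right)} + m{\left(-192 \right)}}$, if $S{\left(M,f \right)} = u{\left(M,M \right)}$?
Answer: $- \frac{15078272}{6971} \approx -2163.0$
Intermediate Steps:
$u{\left(H,J \right)} = H + H J$ ($u{\left(H,J \right)} = H J + H = H + H J$)
$S{\left(M,f \right)} = M \left(1 + M\right)$
$b{\left(L,F \right)} = 38 + 157 L$
$m{\left(P \right)} = 182$ ($m{\left(P \right)} = - 14 \left(1 - 14\right) = \left(-14\right) \left(-13\right) = 182$)
$a = -2163$ ($a = -1 + \frac{-11673 - -5187}{3} = -1 + \frac{-11673 + 5187}{3} = -1 + \frac{1}{3} \left(-6486\right) = -1 - 2162 = -2163$)
$a + \frac{1}{b{\left(43,181 \right)} + m{\left(-192 \right)}} = -2163 + \frac{1}{\left(38 + 157 \cdot 43\right) + 182} = -2163 + \frac{1}{\left(38 + 6751\right) + 182} = -2163 + \frac{1}{6789 + 182} = -2163 + \frac{1}{6971} = - \frac{15078272}{6971}$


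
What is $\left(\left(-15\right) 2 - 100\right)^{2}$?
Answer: $16900$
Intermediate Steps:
$\left(\left(-15\right) 2 - 100\right)^{2} = \left(-30 - 100\right)^{2} = \left(-130\right)^{2} = 16900$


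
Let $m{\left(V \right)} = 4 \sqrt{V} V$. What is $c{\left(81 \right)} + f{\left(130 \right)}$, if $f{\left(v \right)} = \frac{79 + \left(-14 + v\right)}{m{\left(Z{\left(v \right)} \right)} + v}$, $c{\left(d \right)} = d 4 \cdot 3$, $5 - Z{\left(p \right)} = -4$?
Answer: $\frac{231531}{238} \approx 972.82$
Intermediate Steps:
$Z{\left(p \right)} = 9$ ($Z{\left(p \right)} = 5 - -4 = 5 + 4 = 9$)
$c{\left(d \right)} = 12 d$ ($c{\left(d \right)} = 4 d 3 = 12 d$)
$m{\left(V \right)} = 4 V^{\frac{3}{2}}$
$f{\left(v \right)} = \frac{65 + v}{108 + v}$ ($f{\left(v \right)} = \frac{79 + \left(-14 + v\right)}{4 \cdot 9^{\frac{3}{2}} + v} = \frac{65 + v}{4 \cdot 27 + v} = \frac{65 + v}{108 + v}$)
$c{\left(81 \right)} + f{\left(130 \right)} = 12 \cdot 81 + \frac{65 + 130}{108 + 130} = 972 + \frac{1}{238} \cdot 195 = 972 + \frac{195}{238} = \frac{231531}{238}$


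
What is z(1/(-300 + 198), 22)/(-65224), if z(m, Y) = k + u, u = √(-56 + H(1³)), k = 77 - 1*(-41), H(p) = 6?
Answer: -59/32612 - 5*I*√2/65224 ≈ -0.0018091 - 0.00010841*I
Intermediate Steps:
k = 118 (k = 77 + 41 = 118)
u = 5*I*√2 (u = √(-56 + 6) = √(-50) = 5*I*√2 ≈ 7.0711*I)
z(m, Y) = 118 + 5*I*√2
z(1/(-300 + 198), 22)/(-65224) = (118 + 5*I*√2)/(-65224) = (118 + 5*I*√2)*(-1/65224) = -59/32612 - 5*I*√2/65224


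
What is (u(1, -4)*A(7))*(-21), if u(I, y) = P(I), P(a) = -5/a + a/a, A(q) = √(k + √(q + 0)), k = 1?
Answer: 84*√(1 + √7) ≈ 160.39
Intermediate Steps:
A(q) = √(1 + √q) (A(q) = √(1 + √(q + 0)) = √(1 + √q))
P(a) = 1 - 5/a (P(a) = -5/a + 1 = 1 - 5/a)
u(I, y) = (-5 + I)/I
(u(1, -4)*A(7))*(-21) = (((-5 + 1)/1)*√(1 + √7))*(-21) = ((1*(-4))*√(1 + √7))*(-21) = -4*√(1 + √7)*(-21) = 84*√(1 + √7)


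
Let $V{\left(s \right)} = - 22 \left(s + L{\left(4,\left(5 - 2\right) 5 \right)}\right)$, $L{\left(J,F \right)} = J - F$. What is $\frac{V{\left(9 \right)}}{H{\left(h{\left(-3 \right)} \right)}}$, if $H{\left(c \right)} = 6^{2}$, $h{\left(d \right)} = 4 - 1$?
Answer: $\frac{11}{9} \approx 1.2222$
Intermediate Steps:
$h{\left(d \right)} = 3$ ($h{\left(d \right)} = 4 - 1 = 3$)
$H{\left(c \right)} = 36$
$V{\left(s \right)} = 242 - 22 s$ ($V{\left(s \right)} = - 22 \left(s + \left(4 - \left(5 - 2\right) 5\right)\right) = - 22 \left(s + \left(4 - 3 \cdot 5\right)\right) = - 22 \left(s + \left(4 - 15\right)\right) = - 22 \left(s - 11\right) = - 22 \left(-11 + s\right) = 242 - 22 s$)
$\frac{V{\left(9 \right)}}{H{\left(h{\left(-3 \right)} \right)}} = \frac{242 - 198}{36} = \left(242 - 198\right) \frac{1}{36} = 44 \cdot \frac{1}{36} = \frac{11}{9}$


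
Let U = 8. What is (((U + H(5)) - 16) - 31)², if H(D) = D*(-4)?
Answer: 3481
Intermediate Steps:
H(D) = -4*D
(((U + H(5)) - 16) - 31)² = (((8 - 4*5) - 16) - 31)² = (((8 - 20) - 16) - 31)² = ((-12 - 16) - 31)² = (-28 - 31)² = (-59)² = 3481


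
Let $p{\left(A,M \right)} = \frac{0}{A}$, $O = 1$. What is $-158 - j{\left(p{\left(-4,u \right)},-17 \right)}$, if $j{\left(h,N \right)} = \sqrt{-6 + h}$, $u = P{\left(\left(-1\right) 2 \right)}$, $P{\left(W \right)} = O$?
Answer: $-158 - i \sqrt{6} \approx -158.0 - 2.4495 i$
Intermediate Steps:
$P{\left(W \right)} = 1$
$u = 1$
$p{\left(A,M \right)} = 0$
$-158 - j{\left(p{\left(-4,u \right)},-17 \right)} = -158 - \sqrt{-6 + 0} = -158 - \sqrt{-6} = -158 - i \sqrt{6}$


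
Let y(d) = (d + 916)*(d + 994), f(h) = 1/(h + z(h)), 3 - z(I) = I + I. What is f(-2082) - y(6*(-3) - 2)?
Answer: -1819587839/2085 ≈ -8.7270e+5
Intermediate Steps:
z(I) = 3 - 2*I (z(I) = 3 - (I + I) = 3 - 2*I)
f(h) = 1/(3 - h) (f(h) = 1/(h + (3 - 2*h)) = 1/(3 - h))
y(d) = (916 + d)*(994 + d)
f(-2082) - y(6*(-3) - 2) = 1/(3 - 1*(-2082)) - (910504 + (6*(-3) - 2)² + 1910*(6*(-3) - 2)) = 1/(3 + 2082) - (910504 + (-18 - 2)² + 1910*(-18 - 2)) = 1/2085 - (910504 + (-20)² + 1910*(-20)) = 1/2085 - (910504 + 400 - 38200) = 1/2085 - 1*872704 = 1/2085 - 872704 = -1819587839/2085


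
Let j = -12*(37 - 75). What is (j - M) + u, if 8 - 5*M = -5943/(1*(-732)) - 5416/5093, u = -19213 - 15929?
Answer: -215521247367/6213460 ≈ -34686.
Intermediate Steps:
u = -35142
j = 456 (j = -12*(-38) = 456)
M = 1173807/6213460 (M = 8/5 - (-5943/(1*(-732)) - 5416/5093)/5 = 8/5 - (-5943/(-732) - 5416*1/5093)/5 = 8/5 - (-5943*(-1/732) - 5416/5093)/5 = 8/5 - (1981/244 - 5416/5093)/5 = 8/5 - 1/5*8767729/1242692 = 8/5 - 8767729/6213460 = 1173807/6213460 ≈ 0.18891)
(j - M) + u = (456 - 1*1173807/6213460) - 35142 = (456 - 1173807/6213460) - 35142 = 2832163953/6213460 - 35142 = -215521247367/6213460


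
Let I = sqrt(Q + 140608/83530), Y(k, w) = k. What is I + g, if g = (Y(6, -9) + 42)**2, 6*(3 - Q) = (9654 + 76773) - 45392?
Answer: 2304 + I*sqrt(429173760626790)/250590 ≈ 2304.0 + 82.671*I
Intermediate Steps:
Q = -41017/6 (Q = 3 - ((9654 + 76773) - 45392)/6 = 3 - (86427 - 45392)/6 = 3 - 1/6*41035 = 3 - 41035/6 = -41017/6 ≈ -6836.2)
I = I*sqrt(429173760626790)/250590 (I = sqrt(-41017/6 + 140608/83530) = sqrt(-41017/6 + 140608*(1/83530)) = sqrt(-41017/6 + 70304/41765) = sqrt(-1712653181/250590) = I*sqrt(429173760626790)/250590 ≈ 82.671*I)
g = 2304 (g = (6 + 42)**2 = 48**2 = 2304)
I + g = I*sqrt(429173760626790)/250590 + 2304 = 2304 + I*sqrt(429173760626790)/250590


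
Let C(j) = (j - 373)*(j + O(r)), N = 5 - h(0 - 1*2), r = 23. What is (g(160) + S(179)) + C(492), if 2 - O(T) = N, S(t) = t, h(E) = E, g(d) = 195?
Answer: 58327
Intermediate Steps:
N = 7 (N = 5 - (0 - 1*2) = 5 - (0 - 2) = 5 - 1*(-2) = 5 + 2 = 7)
O(T) = -5 (O(T) = 2 - 1*7 = 2 - 7 = -5)
C(j) = (-373 + j)*(-5 + j) (C(j) = (j - 373)*(j - 5) = (-373 + j)*(-5 + j))
(g(160) + S(179)) + C(492) = (195 + 179) + (1865 + 492**2 - 378*492) = 374 + (1865 + 242064 - 185976) = 374 + 57953 = 58327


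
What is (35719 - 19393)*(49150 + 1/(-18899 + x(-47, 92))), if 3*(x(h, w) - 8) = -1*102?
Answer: 15185853366174/18925 ≈ 8.0242e+8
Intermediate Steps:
x(h, w) = -26 (x(h, w) = 8 + (-1*102)/3 = 8 + (⅓)*(-102) = 8 - 34 = -26)
(35719 - 19393)*(49150 + 1/(-18899 + x(-47, 92))) = (35719 - 19393)*(49150 + 1/(-18899 - 26)) = 16326*(49150 + 1/(-18925)) = 16326*(49150 - 1/18925) = 16326*(930163749/18925) = 15185853366174/18925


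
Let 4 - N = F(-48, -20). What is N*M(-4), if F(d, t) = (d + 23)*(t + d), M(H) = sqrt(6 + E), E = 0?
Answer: -1696*sqrt(6) ≈ -4154.3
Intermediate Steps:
M(H) = sqrt(6) (M(H) = sqrt(6 + 0) = sqrt(6))
F(d, t) = (23 + d)*(d + t)
N = -1696 (N = 4 - ((-48)**2 + 23*(-48) + 23*(-20) - 48*(-20)) = 4 - (2304 - 1104 - 460 + 960) = 4 - 1*1700 = 4 - 1700 = -1696)
N*M(-4) = -1696*sqrt(6)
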